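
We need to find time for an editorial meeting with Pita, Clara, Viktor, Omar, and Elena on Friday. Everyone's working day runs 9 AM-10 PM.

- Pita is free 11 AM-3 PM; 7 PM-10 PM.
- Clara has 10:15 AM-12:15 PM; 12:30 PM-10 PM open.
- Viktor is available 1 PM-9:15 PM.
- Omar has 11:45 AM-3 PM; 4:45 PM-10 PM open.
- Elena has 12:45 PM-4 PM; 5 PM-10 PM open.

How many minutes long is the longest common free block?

Pita ∩ Clara: 11:00-12:15, 12:30-15:00, 19:00-22:00.
Pita ∩ Clara ∩ Viktor: 13:00-15:00, 19:00-21:15.
Pita ∩ Clara ∩ Viktor ∩ Omar: 13:00-15:00, 19:00-21:15.
Pita ∩ Clara ∩ Viktor ∩ Omar ∩ Elena: 13:00-15:00, 19:00-21:15.
The longest is 19:00-21:15 at 135 minutes.

135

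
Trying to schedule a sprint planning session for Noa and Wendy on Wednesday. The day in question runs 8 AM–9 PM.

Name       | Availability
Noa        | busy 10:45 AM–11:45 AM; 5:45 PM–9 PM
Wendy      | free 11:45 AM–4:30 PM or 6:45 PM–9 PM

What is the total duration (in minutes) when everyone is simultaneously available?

285

Noa free: 08:00-10:45, 11:45-17:45 (invert busy blocks within the working day).
Wendy free: 11:45-16:30, 18:45-21:00.
Noa ∩ Wendy: 11:45-16:30.
That's a single block of 285 minutes.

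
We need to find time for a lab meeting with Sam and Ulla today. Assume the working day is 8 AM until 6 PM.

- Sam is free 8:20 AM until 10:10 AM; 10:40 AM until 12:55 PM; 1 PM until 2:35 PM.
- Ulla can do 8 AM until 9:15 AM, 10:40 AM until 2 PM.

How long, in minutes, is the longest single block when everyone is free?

135

Sam ∩ Ulla: 08:20-09:15, 10:40-12:55, 13:00-14:00.
The longest is 10:40-12:55 at 135 minutes.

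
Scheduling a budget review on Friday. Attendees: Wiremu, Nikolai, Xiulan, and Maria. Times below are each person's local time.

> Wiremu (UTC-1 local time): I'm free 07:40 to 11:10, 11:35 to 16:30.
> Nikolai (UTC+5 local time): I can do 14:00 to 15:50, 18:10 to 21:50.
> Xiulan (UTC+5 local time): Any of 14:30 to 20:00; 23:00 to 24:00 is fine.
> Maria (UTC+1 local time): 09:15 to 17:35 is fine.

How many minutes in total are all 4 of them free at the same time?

190

Wiremu in UTC: 08:40-12:10, 12:35-17:30 (add 1h to convert from UTC-1).
Nikolai in UTC: 09:00-10:50, 13:10-16:50 (subtract 5h to convert from UTC+5).
Xiulan in UTC: 09:30-15:00, 18:00-19:00 (subtract 5h to convert from UTC+5).
Maria in UTC: 08:15-16:35 (subtract 1h to convert from UTC+1).
Wiremu ∩ Nikolai: 09:00-10:50, 13:10-16:50.
Wiremu ∩ Nikolai ∩ Xiulan: 09:30-10:50, 13:10-15:00.
Wiremu ∩ Nikolai ∩ Xiulan ∩ Maria: 09:30-10:50, 13:10-15:00.
Summing the common windows: 80 + 110 = 190 minutes.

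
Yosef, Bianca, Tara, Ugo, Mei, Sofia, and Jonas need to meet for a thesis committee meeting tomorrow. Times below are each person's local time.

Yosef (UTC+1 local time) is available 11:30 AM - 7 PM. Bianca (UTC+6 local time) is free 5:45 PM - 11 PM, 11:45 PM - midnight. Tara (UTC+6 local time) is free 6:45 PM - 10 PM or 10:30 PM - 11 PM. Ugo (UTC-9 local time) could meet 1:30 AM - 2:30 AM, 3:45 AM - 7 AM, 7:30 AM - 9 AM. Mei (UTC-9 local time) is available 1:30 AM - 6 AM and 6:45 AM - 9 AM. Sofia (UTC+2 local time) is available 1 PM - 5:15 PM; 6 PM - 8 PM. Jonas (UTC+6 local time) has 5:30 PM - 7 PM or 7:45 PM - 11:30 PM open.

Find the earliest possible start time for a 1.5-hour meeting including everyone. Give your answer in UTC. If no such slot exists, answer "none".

Yosef in UTC: 10:30-18:00 (subtract 1h to convert from UTC+1).
Bianca in UTC: 11:45-17:00, 17:45-18:00 (subtract 6h to convert from UTC+6).
Tara in UTC: 12:45-16:00, 16:30-17:00 (subtract 6h to convert from UTC+6).
Ugo in UTC: 10:30-11:30, 12:45-16:00, 16:30-18:00 (add 9h to convert from UTC-9).
Mei in UTC: 10:30-15:00, 15:45-18:00 (add 9h to convert from UTC-9).
Sofia in UTC: 11:00-15:15, 16:00-18:00 (subtract 2h to convert from UTC+2).
Jonas in UTC: 11:30-13:00, 13:45-17:30 (subtract 6h to convert from UTC+6).
Yosef ∩ Bianca: 11:45-17:00, 17:45-18:00.
Yosef ∩ Bianca ∩ Tara: 12:45-16:00, 16:30-17:00.
Yosef ∩ Bianca ∩ Tara ∩ Ugo: 12:45-16:00, 16:30-17:00.
Yosef ∩ Bianca ∩ Tara ∩ Ugo ∩ Mei: 12:45-15:00, 15:45-16:00, 16:30-17:00.
Yosef ∩ Bianca ∩ Tara ∩ Ugo ∩ Mei ∩ Sofia: 12:45-15:00, 16:30-17:00.
Yosef ∩ Bianca ∩ Tara ∩ Ugo ∩ Mei ∩ Sofia ∩ Jonas: 12:45-13:00, 13:45-15:00, 16:30-17:00.
No common window is at least 90 minutes long.

none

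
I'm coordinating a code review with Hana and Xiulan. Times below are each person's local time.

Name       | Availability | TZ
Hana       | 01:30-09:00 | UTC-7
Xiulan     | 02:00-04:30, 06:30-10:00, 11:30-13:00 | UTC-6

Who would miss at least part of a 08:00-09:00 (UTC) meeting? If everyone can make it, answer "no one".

Hana in UTC: 08:30-16:00 (add 7h to convert from UTC-7).
Xiulan in UTC: 08:00-10:30, 12:30-16:00, 17:30-19:00 (add 6h to convert from UTC-6).
Hana: not fully free for 08:00-09:00. Xiulan: free for 08:00-09:00.

Hana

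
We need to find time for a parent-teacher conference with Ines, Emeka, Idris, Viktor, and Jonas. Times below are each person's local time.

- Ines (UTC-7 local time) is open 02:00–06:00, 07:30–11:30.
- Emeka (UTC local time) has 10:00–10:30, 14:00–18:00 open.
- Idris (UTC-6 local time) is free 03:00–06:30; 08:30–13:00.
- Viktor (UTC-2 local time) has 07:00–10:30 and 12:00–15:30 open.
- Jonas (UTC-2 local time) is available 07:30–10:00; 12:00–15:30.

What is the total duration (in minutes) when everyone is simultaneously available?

210

Ines in UTC: 09:00-13:00, 14:30-18:30 (add 7h to convert from UTC-7).
Emeka in UTC: 10:00-10:30, 14:00-18:00.
Idris in UTC: 09:00-12:30, 14:30-19:00 (add 6h to convert from UTC-6).
Viktor in UTC: 09:00-12:30, 14:00-17:30 (add 2h to convert from UTC-2).
Jonas in UTC: 09:30-12:00, 14:00-17:30 (add 2h to convert from UTC-2).
Ines ∩ Emeka: 10:00-10:30, 14:30-18:00.
Ines ∩ Emeka ∩ Idris: 10:00-10:30, 14:30-18:00.
Ines ∩ Emeka ∩ Idris ∩ Viktor: 10:00-10:30, 14:30-17:30.
Ines ∩ Emeka ∩ Idris ∩ Viktor ∩ Jonas: 10:00-10:30, 14:30-17:30.
Summing the common windows: 30 + 180 = 210 minutes.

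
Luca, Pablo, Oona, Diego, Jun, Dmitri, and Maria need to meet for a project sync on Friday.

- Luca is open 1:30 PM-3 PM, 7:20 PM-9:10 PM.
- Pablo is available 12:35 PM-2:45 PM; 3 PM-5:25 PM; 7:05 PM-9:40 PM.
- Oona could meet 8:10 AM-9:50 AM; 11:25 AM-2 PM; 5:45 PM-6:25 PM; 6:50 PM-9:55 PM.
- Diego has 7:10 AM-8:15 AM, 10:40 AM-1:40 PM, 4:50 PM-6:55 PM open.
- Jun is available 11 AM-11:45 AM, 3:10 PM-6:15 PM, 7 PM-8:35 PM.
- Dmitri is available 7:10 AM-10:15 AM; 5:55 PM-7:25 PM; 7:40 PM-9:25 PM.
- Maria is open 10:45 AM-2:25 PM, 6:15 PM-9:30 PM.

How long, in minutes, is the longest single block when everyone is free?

0

Luca ∩ Pablo: 13:30-14:45, 19:20-21:10.
Luca ∩ Pablo ∩ Oona: 13:30-14:00, 19:20-21:10.
Luca ∩ Pablo ∩ Oona ∩ Diego: 13:30-13:40.
Luca ∩ Pablo ∩ Oona ∩ Diego ∩ Jun: ∅.
Luca ∩ Pablo ∩ Oona ∩ Diego ∩ Jun ∩ Dmitri: ∅.
Luca ∩ Pablo ∩ Oona ∩ Diego ∩ Jun ∩ Dmitri ∩ Maria: ∅.
There is no time when everyone is free.
No common window exists, so the longest block is 0 minutes.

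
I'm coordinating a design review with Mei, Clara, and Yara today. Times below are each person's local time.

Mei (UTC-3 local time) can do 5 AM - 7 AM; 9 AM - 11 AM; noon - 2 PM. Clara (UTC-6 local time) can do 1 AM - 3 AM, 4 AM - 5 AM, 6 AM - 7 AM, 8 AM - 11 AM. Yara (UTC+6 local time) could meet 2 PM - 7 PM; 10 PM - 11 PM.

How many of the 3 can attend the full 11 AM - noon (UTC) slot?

Mei in UTC: 08:00-10:00, 12:00-14:00, 15:00-17:00 (add 3h to convert from UTC-3).
Clara in UTC: 07:00-09:00, 10:00-11:00, 12:00-13:00, 14:00-17:00 (add 6h to convert from UTC-6).
Yara in UTC: 08:00-13:00, 16:00-17:00 (subtract 6h to convert from UTC+6).
Yara can make the full 11:00-12:00 slot — that's 1.

1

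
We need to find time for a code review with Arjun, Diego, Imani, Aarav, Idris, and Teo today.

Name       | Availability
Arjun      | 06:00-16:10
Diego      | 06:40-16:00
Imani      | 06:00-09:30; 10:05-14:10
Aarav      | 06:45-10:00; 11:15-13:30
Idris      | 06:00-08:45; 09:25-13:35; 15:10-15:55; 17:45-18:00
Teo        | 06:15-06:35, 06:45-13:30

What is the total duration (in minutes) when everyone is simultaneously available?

Arjun ∩ Diego: 06:40-16:00.
Arjun ∩ Diego ∩ Imani: 06:40-09:30, 10:05-14:10.
Arjun ∩ Diego ∩ Imani ∩ Aarav: 06:45-09:30, 11:15-13:30.
Arjun ∩ Diego ∩ Imani ∩ Aarav ∩ Idris: 06:45-08:45, 09:25-09:30, 11:15-13:30.
Arjun ∩ Diego ∩ Imani ∩ Aarav ∩ Idris ∩ Teo: 06:45-08:45, 09:25-09:30, 11:15-13:30.
Those are the intersection windows.
Summing the common windows: 120 + 5 + 135 = 260 minutes.

260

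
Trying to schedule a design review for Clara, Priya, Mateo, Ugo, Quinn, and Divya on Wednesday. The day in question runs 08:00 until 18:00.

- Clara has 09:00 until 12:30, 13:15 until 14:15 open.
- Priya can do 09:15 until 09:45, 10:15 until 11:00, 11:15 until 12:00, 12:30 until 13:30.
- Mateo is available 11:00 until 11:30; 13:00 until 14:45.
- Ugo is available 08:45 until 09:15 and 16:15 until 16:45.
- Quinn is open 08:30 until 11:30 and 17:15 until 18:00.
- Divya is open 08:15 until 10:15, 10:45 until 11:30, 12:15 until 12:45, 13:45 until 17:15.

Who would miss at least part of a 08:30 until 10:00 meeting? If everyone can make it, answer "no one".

Clara: not fully free for 08:30-10:00. Priya: not fully free for 08:30-10:00. Mateo: not fully free for 08:30-10:00. Ugo: not fully free for 08:30-10:00. Quinn: free for 08:30-10:00. Divya: free for 08:30-10:00.

Clara, Mateo, Priya, Ugo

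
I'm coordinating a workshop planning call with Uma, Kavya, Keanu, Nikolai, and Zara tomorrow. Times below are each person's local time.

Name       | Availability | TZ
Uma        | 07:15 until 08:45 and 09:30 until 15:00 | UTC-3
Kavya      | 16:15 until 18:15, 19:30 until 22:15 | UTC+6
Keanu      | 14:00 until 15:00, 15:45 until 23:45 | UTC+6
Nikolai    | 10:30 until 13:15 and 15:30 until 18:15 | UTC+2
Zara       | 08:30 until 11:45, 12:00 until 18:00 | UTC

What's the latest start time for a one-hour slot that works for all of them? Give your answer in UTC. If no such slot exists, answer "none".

Uma in UTC: 10:15-11:45, 12:30-18:00 (add 3h to convert from UTC-3).
Kavya in UTC: 10:15-12:15, 13:30-16:15 (subtract 6h to convert from UTC+6).
Keanu in UTC: 08:00-09:00, 09:45-17:45 (subtract 6h to convert from UTC+6).
Nikolai in UTC: 08:30-11:15, 13:30-16:15 (subtract 2h to convert from UTC+2).
Zara in UTC: 08:30-11:45, 12:00-18:00.
Uma ∩ Kavya: 10:15-11:45, 13:30-16:15.
Uma ∩ Kavya ∩ Keanu: 10:15-11:45, 13:30-16:15.
Uma ∩ Kavya ∩ Keanu ∩ Nikolai: 10:15-11:15, 13:30-16:15.
Uma ∩ Kavya ∩ Keanu ∩ Nikolai ∩ Zara: 10:15-11:15, 13:30-16:15.
The last common window of at least 60 minutes is 13:30-16:15; a 60-minute meeting can start as late as 15:15 and still end by 16:15.

15:15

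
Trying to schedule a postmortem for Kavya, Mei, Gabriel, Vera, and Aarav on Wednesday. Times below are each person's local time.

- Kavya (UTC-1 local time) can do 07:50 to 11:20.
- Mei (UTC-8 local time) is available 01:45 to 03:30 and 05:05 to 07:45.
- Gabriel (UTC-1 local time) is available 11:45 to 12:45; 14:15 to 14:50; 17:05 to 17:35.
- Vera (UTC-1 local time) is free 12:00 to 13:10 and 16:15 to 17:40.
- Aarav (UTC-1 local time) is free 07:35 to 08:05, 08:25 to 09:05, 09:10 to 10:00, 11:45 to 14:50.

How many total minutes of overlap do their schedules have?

Kavya in UTC: 08:50-12:20 (add 1h to convert from UTC-1).
Mei in UTC: 09:45-11:30, 13:05-15:45 (add 8h to convert from UTC-8).
Gabriel in UTC: 12:45-13:45, 15:15-15:50, 18:05-18:35 (add 1h to convert from UTC-1).
Vera in UTC: 13:00-14:10, 17:15-18:40 (add 1h to convert from UTC-1).
Aarav in UTC: 08:35-09:05, 09:25-10:05, 10:10-11:00, 12:45-15:50 (add 1h to convert from UTC-1).
Kavya ∩ Mei: 09:45-11:30.
Kavya ∩ Mei ∩ Gabriel: ∅.
Kavya ∩ Mei ∩ Gabriel ∩ Vera: ∅.
Kavya ∩ Mei ∩ Gabriel ∩ Vera ∩ Aarav: ∅.
There is no time when everyone is free.
There is no common window, so the total is 0 minutes.

0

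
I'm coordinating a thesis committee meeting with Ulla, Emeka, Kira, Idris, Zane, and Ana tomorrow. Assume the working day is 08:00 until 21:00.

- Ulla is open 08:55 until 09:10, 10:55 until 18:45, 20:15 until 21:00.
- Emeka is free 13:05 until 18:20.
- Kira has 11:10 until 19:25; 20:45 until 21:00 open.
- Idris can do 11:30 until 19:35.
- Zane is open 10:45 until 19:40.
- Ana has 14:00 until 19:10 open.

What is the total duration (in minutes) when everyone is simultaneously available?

260

Ulla ∩ Emeka: 13:05-18:20.
Ulla ∩ Emeka ∩ Kira: 13:05-18:20.
Ulla ∩ Emeka ∩ Kira ∩ Idris: 13:05-18:20.
Ulla ∩ Emeka ∩ Kira ∩ Idris ∩ Zane: 13:05-18:20.
Ulla ∩ Emeka ∩ Kira ∩ Idris ∩ Zane ∩ Ana: 14:00-18:20.
That's a single block of 260 minutes.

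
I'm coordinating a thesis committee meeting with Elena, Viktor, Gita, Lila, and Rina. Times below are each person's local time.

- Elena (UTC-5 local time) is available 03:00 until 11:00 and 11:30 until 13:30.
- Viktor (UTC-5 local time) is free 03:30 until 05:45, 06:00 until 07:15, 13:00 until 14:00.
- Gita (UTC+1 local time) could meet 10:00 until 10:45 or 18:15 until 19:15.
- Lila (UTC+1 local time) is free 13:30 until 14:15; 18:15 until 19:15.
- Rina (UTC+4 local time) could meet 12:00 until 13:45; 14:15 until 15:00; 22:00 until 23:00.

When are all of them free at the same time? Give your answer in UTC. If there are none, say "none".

Elena in UTC: 08:00-16:00, 16:30-18:30 (add 5h to convert from UTC-5).
Viktor in UTC: 08:30-10:45, 11:00-12:15, 18:00-19:00 (add 5h to convert from UTC-5).
Gita in UTC: 09:00-09:45, 17:15-18:15 (subtract 1h to convert from UTC+1).
Lila in UTC: 12:30-13:15, 17:15-18:15 (subtract 1h to convert from UTC+1).
Rina in UTC: 08:00-09:45, 10:15-11:00, 18:00-19:00 (subtract 4h to convert from UTC+4).
Elena ∩ Viktor: 08:30-10:45, 11:00-12:15, 18:00-18:30.
Elena ∩ Viktor ∩ Gita: 09:00-09:45, 18:00-18:15.
Elena ∩ Viktor ∩ Gita ∩ Lila: 18:00-18:15.
Elena ∩ Viktor ∩ Gita ∩ Lila ∩ Rina: 18:00-18:15.

18:00-18:15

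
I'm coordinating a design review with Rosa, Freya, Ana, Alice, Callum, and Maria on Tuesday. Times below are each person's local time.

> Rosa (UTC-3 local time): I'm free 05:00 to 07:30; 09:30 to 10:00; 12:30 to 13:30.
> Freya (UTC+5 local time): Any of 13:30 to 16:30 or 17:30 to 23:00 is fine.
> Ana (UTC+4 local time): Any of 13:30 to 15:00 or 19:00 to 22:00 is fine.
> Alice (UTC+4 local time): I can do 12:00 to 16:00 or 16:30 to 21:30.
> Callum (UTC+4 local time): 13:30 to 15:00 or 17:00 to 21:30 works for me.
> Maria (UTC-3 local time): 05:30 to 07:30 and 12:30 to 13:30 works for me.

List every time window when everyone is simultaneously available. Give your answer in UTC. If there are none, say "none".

09:30-10:30, 15:30-16:30

Rosa in UTC: 08:00-10:30, 12:30-13:00, 15:30-16:30 (add 3h to convert from UTC-3).
Freya in UTC: 08:30-11:30, 12:30-18:00 (subtract 5h to convert from UTC+5).
Ana in UTC: 09:30-11:00, 15:00-18:00 (subtract 4h to convert from UTC+4).
Alice in UTC: 08:00-12:00, 12:30-17:30 (subtract 4h to convert from UTC+4).
Callum in UTC: 09:30-11:00, 13:00-17:30 (subtract 4h to convert from UTC+4).
Maria in UTC: 08:30-10:30, 15:30-16:30 (add 3h to convert from UTC-3).
Rosa ∩ Freya: 08:30-10:30, 12:30-13:00, 15:30-16:30.
Rosa ∩ Freya ∩ Ana: 09:30-10:30, 15:30-16:30.
Rosa ∩ Freya ∩ Ana ∩ Alice: 09:30-10:30, 15:30-16:30.
Rosa ∩ Freya ∩ Ana ∩ Alice ∩ Callum: 09:30-10:30, 15:30-16:30.
Rosa ∩ Freya ∩ Ana ∩ Alice ∩ Callum ∩ Maria: 09:30-10:30, 15:30-16:30.
So the common availability across everyone is 09:30-10:30, 15:30-16:30.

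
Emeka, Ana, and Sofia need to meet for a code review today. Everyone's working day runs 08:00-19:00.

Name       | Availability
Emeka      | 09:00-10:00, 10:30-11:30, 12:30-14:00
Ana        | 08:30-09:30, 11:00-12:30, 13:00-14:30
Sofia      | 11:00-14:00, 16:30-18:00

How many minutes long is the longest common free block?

Emeka ∩ Ana: 09:00-09:30, 11:00-11:30, 13:00-14:00.
Emeka ∩ Ana ∩ Sofia: 11:00-11:30, 13:00-14:00.
The longest is 13:00-14:00 at 60 minutes.

60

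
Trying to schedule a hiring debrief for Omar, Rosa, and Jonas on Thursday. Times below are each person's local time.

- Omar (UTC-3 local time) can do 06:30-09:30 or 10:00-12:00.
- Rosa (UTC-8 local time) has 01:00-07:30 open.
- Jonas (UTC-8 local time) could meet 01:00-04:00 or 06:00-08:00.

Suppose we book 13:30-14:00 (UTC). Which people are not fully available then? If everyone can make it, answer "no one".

Jonas

Omar in UTC: 09:30-12:30, 13:00-15:00 (add 3h to convert from UTC-3).
Rosa in UTC: 09:00-15:30 (add 8h to convert from UTC-8).
Jonas in UTC: 09:00-12:00, 14:00-16:00 (add 8h to convert from UTC-8).
Omar: free for 13:30-14:00. Rosa: free for 13:30-14:00. Jonas: not fully free for 13:30-14:00.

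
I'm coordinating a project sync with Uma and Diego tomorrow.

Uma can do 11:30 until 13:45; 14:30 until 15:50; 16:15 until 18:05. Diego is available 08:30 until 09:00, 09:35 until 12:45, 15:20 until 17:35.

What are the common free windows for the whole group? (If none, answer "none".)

Uma ∩ Diego: 11:30-12:45, 15:20-15:50, 16:15-17:35.
So the common availability across everyone is 11:30-12:45, 15:20-15:50, 16:15-17:35.

11:30-12:45, 15:20-15:50, 16:15-17:35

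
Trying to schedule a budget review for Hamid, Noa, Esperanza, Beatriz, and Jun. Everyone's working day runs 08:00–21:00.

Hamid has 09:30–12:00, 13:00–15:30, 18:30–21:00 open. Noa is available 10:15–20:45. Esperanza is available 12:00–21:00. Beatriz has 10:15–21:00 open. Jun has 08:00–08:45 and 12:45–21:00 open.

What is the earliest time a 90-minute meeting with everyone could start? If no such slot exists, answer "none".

Hamid ∩ Noa: 10:15-12:00, 13:00-15:30, 18:30-20:45.
Hamid ∩ Noa ∩ Esperanza: 13:00-15:30, 18:30-20:45.
Hamid ∩ Noa ∩ Esperanza ∩ Beatriz: 13:00-15:30, 18:30-20:45.
Hamid ∩ Noa ∩ Esperanza ∩ Beatriz ∩ Jun: 13:00-15:30, 18:30-20:45.
Those are the intersection windows.
The first common window of at least 90 minutes is 13:00-15:30, so the earliest start is 13:00.

13:00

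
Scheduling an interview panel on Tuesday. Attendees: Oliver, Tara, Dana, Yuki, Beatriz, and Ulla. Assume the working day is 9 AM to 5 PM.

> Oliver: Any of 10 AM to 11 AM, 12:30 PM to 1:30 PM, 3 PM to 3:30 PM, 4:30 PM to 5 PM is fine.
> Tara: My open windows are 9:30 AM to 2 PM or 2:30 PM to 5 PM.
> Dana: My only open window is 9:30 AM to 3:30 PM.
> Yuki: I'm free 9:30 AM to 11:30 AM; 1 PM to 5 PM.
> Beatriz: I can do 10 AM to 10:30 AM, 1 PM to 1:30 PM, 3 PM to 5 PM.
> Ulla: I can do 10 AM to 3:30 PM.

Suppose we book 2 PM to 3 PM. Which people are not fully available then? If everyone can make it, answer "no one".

Beatriz, Oliver, Tara

Oliver: not fully free for 14:00-15:00. Tara: not fully free for 14:00-15:00. Dana: free for 14:00-15:00. Yuki: free for 14:00-15:00. Beatriz: not fully free for 14:00-15:00. Ulla: free for 14:00-15:00.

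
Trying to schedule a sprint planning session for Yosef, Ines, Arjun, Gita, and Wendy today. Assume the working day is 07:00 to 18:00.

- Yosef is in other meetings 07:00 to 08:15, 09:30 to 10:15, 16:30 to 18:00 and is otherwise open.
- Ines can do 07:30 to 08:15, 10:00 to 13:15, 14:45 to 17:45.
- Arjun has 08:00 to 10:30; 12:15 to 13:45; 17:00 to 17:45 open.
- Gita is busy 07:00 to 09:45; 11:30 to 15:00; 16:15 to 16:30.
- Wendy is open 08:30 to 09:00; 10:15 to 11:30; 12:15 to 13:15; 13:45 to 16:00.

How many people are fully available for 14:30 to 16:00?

Yosef free: 08:15-09:30, 10:15-16:30 (invert busy blocks within the working day).
Ines free: 07:30-08:15, 10:00-13:15, 14:45-17:45.
Arjun free: 08:00-10:30, 12:15-13:45, 17:00-17:45.
Gita free: 09:45-11:30, 15:00-16:15, 16:30-18:00 (invert busy blocks within the working day).
Wendy free: 08:30-09:00, 10:15-11:30, 12:15-13:15, 13:45-16:00.
Yosef and Wendy can make the full 14:30-16:00 slot — that's 2.

2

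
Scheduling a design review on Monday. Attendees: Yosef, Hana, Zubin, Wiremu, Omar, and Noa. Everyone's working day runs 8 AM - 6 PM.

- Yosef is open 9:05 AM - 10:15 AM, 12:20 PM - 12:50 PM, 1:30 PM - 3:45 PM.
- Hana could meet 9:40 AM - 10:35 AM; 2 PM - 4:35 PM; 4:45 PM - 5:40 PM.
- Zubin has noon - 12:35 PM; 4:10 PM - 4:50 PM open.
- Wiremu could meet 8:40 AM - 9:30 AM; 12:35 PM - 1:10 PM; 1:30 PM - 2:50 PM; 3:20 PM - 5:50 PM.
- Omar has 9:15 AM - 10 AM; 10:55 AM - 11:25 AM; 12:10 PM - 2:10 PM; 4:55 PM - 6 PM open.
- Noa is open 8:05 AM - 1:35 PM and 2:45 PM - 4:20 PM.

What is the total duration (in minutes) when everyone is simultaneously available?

0

Yosef ∩ Hana: 09:40-10:15, 14:00-15:45.
Yosef ∩ Hana ∩ Zubin: ∅.
Yosef ∩ Hana ∩ Zubin ∩ Wiremu: ∅.
Yosef ∩ Hana ∩ Zubin ∩ Wiremu ∩ Omar: ∅.
Yosef ∩ Hana ∩ Zubin ∩ Wiremu ∩ Omar ∩ Noa: ∅.
There is no time when everyone is free.
There is no common window, so the total is 0 minutes.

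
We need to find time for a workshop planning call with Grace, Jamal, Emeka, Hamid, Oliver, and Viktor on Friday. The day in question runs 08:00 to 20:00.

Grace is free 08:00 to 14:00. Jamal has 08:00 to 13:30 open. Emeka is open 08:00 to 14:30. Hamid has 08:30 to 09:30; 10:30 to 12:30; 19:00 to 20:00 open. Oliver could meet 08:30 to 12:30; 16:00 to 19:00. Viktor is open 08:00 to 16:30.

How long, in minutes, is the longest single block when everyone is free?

120

Grace ∩ Jamal: 08:00-13:30.
Grace ∩ Jamal ∩ Emeka: 08:00-13:30.
Grace ∩ Jamal ∩ Emeka ∩ Hamid: 08:30-09:30, 10:30-12:30.
Grace ∩ Jamal ∩ Emeka ∩ Hamid ∩ Oliver: 08:30-09:30, 10:30-12:30.
Grace ∩ Jamal ∩ Emeka ∩ Hamid ∩ Oliver ∩ Viktor: 08:30-09:30, 10:30-12:30.
The longest is 10:30-12:30 at 120 minutes.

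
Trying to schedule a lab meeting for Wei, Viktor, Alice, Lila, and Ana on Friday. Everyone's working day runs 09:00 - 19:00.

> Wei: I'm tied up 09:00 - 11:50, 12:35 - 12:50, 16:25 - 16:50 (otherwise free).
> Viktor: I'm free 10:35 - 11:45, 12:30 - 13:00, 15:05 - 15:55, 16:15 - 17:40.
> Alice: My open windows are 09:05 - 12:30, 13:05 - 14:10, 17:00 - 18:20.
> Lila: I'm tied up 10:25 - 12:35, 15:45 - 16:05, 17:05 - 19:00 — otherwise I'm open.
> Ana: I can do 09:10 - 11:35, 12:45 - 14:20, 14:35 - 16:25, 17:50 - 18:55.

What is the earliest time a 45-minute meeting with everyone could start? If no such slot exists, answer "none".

Wei free: 11:50-12:35, 12:50-16:25, 16:50-19:00 (invert busy blocks within the working day).
Viktor free: 10:35-11:45, 12:30-13:00, 15:05-15:55, 16:15-17:40.
Alice free: 09:05-12:30, 13:05-14:10, 17:00-18:20.
Lila free: 09:00-10:25, 12:35-15:45, 16:05-17:05 (invert busy blocks within the working day).
Ana free: 09:10-11:35, 12:45-14:20, 14:35-16:25, 17:50-18:55.
Wei ∩ Viktor: 12:30-12:35, 12:50-13:00, 15:05-15:55, 16:15-16:25, 16:50-17:40.
Wei ∩ Viktor ∩ Alice: 17:00-17:40.
Wei ∩ Viktor ∩ Alice ∩ Lila: 17:00-17:05.
Wei ∩ Viktor ∩ Alice ∩ Lila ∩ Ana: ∅.
There is no time when everyone is free.
No common window is at least 45 minutes long.

none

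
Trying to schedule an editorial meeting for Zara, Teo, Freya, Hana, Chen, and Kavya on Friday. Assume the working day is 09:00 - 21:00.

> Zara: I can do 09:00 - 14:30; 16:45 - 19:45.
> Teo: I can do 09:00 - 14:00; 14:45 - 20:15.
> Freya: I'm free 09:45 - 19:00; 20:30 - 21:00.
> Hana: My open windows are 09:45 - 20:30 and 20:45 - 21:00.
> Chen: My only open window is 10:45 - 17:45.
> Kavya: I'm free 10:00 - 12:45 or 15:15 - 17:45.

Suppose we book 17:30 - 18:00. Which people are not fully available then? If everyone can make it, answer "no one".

Chen, Kavya

Zara: free for 17:30-18:00. Teo: free for 17:30-18:00. Freya: free for 17:30-18:00. Hana: free for 17:30-18:00. Chen: not fully free for 17:30-18:00. Kavya: not fully free for 17:30-18:00.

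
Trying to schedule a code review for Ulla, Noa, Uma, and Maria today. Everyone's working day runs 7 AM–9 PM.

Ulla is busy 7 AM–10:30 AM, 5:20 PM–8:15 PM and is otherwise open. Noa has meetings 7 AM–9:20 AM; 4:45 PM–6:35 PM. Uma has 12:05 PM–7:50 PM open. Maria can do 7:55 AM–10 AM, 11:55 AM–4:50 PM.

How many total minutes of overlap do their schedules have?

Ulla free: 10:30-17:20, 20:15-21:00 (invert busy blocks within the working day).
Noa free: 09:20-16:45, 18:35-21:00 (invert busy blocks within the working day).
Uma free: 12:05-19:50.
Maria free: 07:55-10:00, 11:55-16:50.
Ulla ∩ Noa: 10:30-16:45, 20:15-21:00.
Ulla ∩ Noa ∩ Uma: 12:05-16:45.
Ulla ∩ Noa ∩ Uma ∩ Maria: 12:05-16:45.
Those are the intersection windows.
That's a single block of 280 minutes.

280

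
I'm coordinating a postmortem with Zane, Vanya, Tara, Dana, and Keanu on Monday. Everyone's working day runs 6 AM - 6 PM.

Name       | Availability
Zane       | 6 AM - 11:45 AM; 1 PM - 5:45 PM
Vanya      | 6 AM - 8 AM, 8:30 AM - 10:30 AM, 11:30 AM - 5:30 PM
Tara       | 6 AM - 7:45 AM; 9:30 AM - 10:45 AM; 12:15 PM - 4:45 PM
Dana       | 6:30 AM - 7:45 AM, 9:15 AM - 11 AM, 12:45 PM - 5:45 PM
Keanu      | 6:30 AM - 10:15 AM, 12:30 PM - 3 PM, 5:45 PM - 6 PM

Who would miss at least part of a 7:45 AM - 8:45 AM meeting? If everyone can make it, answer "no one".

Dana, Tara, Vanya

Zane: free for 07:45-08:45. Vanya: not fully free for 07:45-08:45. Tara: not fully free for 07:45-08:45. Dana: not fully free for 07:45-08:45. Keanu: free for 07:45-08:45.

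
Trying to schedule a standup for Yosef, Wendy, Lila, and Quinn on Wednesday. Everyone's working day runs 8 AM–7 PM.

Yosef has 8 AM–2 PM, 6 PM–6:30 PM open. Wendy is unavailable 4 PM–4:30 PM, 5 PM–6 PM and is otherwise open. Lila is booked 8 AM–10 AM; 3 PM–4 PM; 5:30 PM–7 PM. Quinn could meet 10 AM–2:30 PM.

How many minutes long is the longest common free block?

Yosef free: 08:00-14:00, 18:00-18:30.
Wendy free: 08:00-16:00, 16:30-17:00, 18:00-19:00 (invert busy blocks within the working day).
Lila free: 10:00-15:00, 16:00-17:30 (invert busy blocks within the working day).
Quinn free: 10:00-14:30.
Yosef ∩ Wendy: 08:00-14:00, 18:00-18:30.
Yosef ∩ Wendy ∩ Lila: 10:00-14:00.
Yosef ∩ Wendy ∩ Lila ∩ Quinn: 10:00-14:00.
The longest is 10:00-14:00 at 240 minutes.

240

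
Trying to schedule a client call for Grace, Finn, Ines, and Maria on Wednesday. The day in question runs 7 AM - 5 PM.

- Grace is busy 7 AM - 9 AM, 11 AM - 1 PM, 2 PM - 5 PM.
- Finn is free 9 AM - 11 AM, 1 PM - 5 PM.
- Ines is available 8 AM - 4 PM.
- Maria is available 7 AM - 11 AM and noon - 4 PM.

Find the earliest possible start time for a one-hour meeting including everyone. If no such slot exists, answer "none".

Grace free: 09:00-11:00, 13:00-14:00 (invert busy blocks within the working day).
Finn free: 09:00-11:00, 13:00-17:00.
Ines free: 08:00-16:00.
Maria free: 07:00-11:00, 12:00-16:00.
Grace ∩ Finn: 09:00-11:00, 13:00-14:00.
Grace ∩ Finn ∩ Ines: 09:00-11:00, 13:00-14:00.
Grace ∩ Finn ∩ Ines ∩ Maria: 09:00-11:00, 13:00-14:00.
Those are the intersection windows.
The first common window of at least 60 minutes is 09:00-11:00, so the earliest start is 09:00.

09:00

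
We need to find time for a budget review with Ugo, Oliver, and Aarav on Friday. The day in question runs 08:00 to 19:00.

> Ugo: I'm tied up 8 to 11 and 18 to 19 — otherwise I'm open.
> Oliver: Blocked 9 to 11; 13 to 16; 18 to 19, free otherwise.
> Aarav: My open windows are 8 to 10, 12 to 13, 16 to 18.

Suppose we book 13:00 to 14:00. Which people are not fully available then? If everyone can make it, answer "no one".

Ugo free: 11:00-18:00 (invert busy blocks within the working day).
Oliver free: 08:00-09:00, 11:00-13:00, 16:00-18:00 (invert busy blocks within the working day).
Aarav free: 08:00-10:00, 12:00-13:00, 16:00-18:00.
Ugo: free for 13:00-14:00. Oliver: not fully free for 13:00-14:00. Aarav: not fully free for 13:00-14:00.

Aarav, Oliver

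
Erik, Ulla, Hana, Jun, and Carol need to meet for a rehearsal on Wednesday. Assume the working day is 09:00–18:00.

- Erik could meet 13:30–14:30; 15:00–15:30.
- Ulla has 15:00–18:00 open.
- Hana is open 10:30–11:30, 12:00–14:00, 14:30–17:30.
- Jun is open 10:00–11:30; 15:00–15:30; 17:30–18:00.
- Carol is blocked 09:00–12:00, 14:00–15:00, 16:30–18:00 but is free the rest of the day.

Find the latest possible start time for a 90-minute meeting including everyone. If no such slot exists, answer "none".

Erik free: 13:30-14:30, 15:00-15:30.
Ulla free: 15:00-18:00.
Hana free: 10:30-11:30, 12:00-14:00, 14:30-17:30.
Jun free: 10:00-11:30, 15:00-15:30, 17:30-18:00.
Carol free: 12:00-14:00, 15:00-16:30 (invert busy blocks within the working day).
Erik ∩ Ulla: 15:00-15:30.
Erik ∩ Ulla ∩ Hana: 15:00-15:30.
Erik ∩ Ulla ∩ Hana ∩ Jun: 15:00-15:30.
Erik ∩ Ulla ∩ Hana ∩ Jun ∩ Carol: 15:00-15:30.
Those are the intersection windows.
No common window is at least 90 minutes long.

none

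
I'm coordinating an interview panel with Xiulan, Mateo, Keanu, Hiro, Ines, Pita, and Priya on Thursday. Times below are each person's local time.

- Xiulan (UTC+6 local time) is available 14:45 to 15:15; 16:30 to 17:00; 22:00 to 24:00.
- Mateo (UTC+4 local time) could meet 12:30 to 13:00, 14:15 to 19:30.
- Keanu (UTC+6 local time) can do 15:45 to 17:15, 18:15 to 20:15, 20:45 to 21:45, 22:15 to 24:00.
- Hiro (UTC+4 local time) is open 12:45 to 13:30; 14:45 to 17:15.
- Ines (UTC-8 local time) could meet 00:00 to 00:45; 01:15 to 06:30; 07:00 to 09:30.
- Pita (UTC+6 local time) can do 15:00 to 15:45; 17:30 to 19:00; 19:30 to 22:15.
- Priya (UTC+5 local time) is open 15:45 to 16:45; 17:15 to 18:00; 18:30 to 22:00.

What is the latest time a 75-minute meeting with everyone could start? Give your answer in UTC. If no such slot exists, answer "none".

none

Xiulan in UTC: 08:45-09:15, 10:30-11:00, 16:00-18:00 (subtract 6h to convert from UTC+6).
Mateo in UTC: 08:30-09:00, 10:15-15:30 (subtract 4h to convert from UTC+4).
Keanu in UTC: 09:45-11:15, 12:15-14:15, 14:45-15:45, 16:15-18:00 (subtract 6h to convert from UTC+6).
Hiro in UTC: 08:45-09:30, 10:45-13:15 (subtract 4h to convert from UTC+4).
Ines in UTC: 08:00-08:45, 09:15-14:30, 15:00-17:30 (add 8h to convert from UTC-8).
Pita in UTC: 09:00-09:45, 11:30-13:00, 13:30-16:15 (subtract 6h to convert from UTC+6).
Priya in UTC: 10:45-11:45, 12:15-13:00, 13:30-17:00 (subtract 5h to convert from UTC+5).
Xiulan ∩ Mateo: 08:45-09:00, 10:30-11:00.
Xiulan ∩ Mateo ∩ Keanu: 10:30-11:00.
Xiulan ∩ Mateo ∩ Keanu ∩ Hiro: 10:45-11:00.
Xiulan ∩ Mateo ∩ Keanu ∩ Hiro ∩ Ines: 10:45-11:00.
Xiulan ∩ Mateo ∩ Keanu ∩ Hiro ∩ Ines ∩ Pita: ∅.
Xiulan ∩ Mateo ∩ Keanu ∩ Hiro ∩ Ines ∩ Pita ∩ Priya: ∅.
There is no time when everyone is free.
No common window is at least 75 minutes long.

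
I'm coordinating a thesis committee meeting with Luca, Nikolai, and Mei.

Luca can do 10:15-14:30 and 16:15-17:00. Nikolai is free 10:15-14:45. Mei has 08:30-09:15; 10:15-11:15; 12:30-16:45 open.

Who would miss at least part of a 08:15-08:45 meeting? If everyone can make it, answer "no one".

Luca: not fully free for 08:15-08:45. Nikolai: not fully free for 08:15-08:45. Mei: not fully free for 08:15-08:45.

Luca, Mei, Nikolai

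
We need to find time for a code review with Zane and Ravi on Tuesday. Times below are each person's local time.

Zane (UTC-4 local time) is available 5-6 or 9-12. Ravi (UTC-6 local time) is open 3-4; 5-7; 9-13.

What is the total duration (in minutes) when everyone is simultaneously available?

Zane in UTC: 09:00-10:00, 13:00-16:00 (add 4h to convert from UTC-4).
Ravi in UTC: 09:00-10:00, 11:00-13:00, 15:00-19:00 (add 6h to convert from UTC-6).
Zane ∩ Ravi: 09:00-10:00, 15:00-16:00.
Those are the intersection windows.
Summing the common windows: 60 + 60 = 120 minutes.

120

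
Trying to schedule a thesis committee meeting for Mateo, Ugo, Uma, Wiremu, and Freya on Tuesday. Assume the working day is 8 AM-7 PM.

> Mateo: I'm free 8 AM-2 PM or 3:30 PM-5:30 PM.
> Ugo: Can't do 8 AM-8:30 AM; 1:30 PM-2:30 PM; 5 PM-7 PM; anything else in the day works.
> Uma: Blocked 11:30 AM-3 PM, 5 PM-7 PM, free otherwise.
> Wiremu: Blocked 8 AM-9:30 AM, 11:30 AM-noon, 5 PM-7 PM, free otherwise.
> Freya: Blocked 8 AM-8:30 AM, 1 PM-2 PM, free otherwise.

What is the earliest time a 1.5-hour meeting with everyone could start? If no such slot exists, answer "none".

09:30

Mateo free: 08:00-14:00, 15:30-17:30.
Ugo free: 08:30-13:30, 14:30-17:00 (invert busy blocks within the working day).
Uma free: 08:00-11:30, 15:00-17:00 (invert busy blocks within the working day).
Wiremu free: 09:30-11:30, 12:00-17:00 (invert busy blocks within the working day).
Freya free: 08:30-13:00, 14:00-19:00 (invert busy blocks within the working day).
Mateo ∩ Ugo: 08:30-13:30, 15:30-17:00.
Mateo ∩ Ugo ∩ Uma: 08:30-11:30, 15:30-17:00.
Mateo ∩ Ugo ∩ Uma ∩ Wiremu: 09:30-11:30, 15:30-17:00.
Mateo ∩ Ugo ∩ Uma ∩ Wiremu ∩ Freya: 09:30-11:30, 15:30-17:00.
Those are the intersection windows.
The first common window of at least 90 minutes is 09:30-11:30, so the earliest start is 09:30.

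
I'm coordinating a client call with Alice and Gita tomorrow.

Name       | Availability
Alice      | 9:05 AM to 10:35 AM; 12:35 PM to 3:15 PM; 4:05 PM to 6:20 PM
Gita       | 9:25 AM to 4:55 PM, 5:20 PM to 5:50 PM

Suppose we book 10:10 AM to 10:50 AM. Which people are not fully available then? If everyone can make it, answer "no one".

Alice

Alice: not fully free for 10:10-10:50. Gita: free for 10:10-10:50.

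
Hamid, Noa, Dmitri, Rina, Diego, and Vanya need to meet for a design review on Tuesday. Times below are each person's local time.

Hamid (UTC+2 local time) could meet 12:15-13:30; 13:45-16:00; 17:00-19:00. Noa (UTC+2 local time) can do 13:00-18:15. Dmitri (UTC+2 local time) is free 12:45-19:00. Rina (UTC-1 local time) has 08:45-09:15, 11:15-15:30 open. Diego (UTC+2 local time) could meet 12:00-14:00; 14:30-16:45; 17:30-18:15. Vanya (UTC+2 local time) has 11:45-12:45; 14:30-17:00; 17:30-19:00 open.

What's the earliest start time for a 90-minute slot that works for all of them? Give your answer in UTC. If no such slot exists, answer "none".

Hamid in UTC: 10:15-11:30, 11:45-14:00, 15:00-17:00 (subtract 2h to convert from UTC+2).
Noa in UTC: 11:00-16:15 (subtract 2h to convert from UTC+2).
Dmitri in UTC: 10:45-17:00 (subtract 2h to convert from UTC+2).
Rina in UTC: 09:45-10:15, 12:15-16:30 (add 1h to convert from UTC-1).
Diego in UTC: 10:00-12:00, 12:30-14:45, 15:30-16:15 (subtract 2h to convert from UTC+2).
Vanya in UTC: 09:45-10:45, 12:30-15:00, 15:30-17:00 (subtract 2h to convert from UTC+2).
Hamid ∩ Noa: 11:00-11:30, 11:45-14:00, 15:00-16:15.
Hamid ∩ Noa ∩ Dmitri: 11:00-11:30, 11:45-14:00, 15:00-16:15.
Hamid ∩ Noa ∩ Dmitri ∩ Rina: 12:15-14:00, 15:00-16:15.
Hamid ∩ Noa ∩ Dmitri ∩ Rina ∩ Diego: 12:30-14:00, 15:30-16:15.
Hamid ∩ Noa ∩ Dmitri ∩ Rina ∩ Diego ∩ Vanya: 12:30-14:00, 15:30-16:15.
The first common window of at least 90 minutes is 12:30-14:00, so the earliest start is 12:30.

12:30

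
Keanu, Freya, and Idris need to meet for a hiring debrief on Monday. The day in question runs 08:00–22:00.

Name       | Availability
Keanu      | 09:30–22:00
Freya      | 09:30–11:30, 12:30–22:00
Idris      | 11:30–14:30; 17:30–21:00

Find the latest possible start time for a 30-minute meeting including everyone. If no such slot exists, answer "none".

20:30

Keanu ∩ Freya: 09:30-11:30, 12:30-22:00.
Keanu ∩ Freya ∩ Idris: 12:30-14:30, 17:30-21:00.
So the common availability across everyone is 12:30-14:30, 17:30-21:00.
The last common window of at least 30 minutes is 17:30-21:00; a 30-minute meeting can start as late as 20:30 and still end by 21:00.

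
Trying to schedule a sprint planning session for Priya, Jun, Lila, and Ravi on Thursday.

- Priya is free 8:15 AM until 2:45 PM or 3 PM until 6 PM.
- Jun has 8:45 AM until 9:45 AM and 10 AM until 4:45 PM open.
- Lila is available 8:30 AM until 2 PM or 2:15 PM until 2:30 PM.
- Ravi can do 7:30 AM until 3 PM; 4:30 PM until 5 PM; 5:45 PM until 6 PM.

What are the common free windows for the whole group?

08:45-09:45, 10:00-14:00, 14:15-14:30

Priya ∩ Jun: 08:45-09:45, 10:00-14:45, 15:00-16:45.
Priya ∩ Jun ∩ Lila: 08:45-09:45, 10:00-14:00, 14:15-14:30.
Priya ∩ Jun ∩ Lila ∩ Ravi: 08:45-09:45, 10:00-14:00, 14:15-14:30.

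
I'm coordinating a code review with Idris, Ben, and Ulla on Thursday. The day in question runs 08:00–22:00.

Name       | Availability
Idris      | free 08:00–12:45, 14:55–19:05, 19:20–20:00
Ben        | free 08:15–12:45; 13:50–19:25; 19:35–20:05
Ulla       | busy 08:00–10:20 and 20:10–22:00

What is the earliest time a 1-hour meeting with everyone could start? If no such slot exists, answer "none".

10:20

Idris free: 08:00-12:45, 14:55-19:05, 19:20-20:00.
Ben free: 08:15-12:45, 13:50-19:25, 19:35-20:05.
Ulla free: 10:20-20:10 (invert busy blocks within the working day).
Idris ∩ Ben: 08:15-12:45, 14:55-19:05, 19:20-19:25, 19:35-20:00.
Idris ∩ Ben ∩ Ulla: 10:20-12:45, 14:55-19:05, 19:20-19:25, 19:35-20:00.
The first common window of at least 60 minutes is 10:20-12:45, so the earliest start is 10:20.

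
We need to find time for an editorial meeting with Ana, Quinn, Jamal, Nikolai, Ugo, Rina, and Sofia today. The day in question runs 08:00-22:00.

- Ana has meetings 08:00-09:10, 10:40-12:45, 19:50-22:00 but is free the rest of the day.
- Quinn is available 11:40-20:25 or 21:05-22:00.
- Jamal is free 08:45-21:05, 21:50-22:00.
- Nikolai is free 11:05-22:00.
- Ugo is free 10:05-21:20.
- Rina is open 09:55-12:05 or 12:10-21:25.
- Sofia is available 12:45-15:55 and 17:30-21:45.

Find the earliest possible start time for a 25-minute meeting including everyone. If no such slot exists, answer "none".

12:45

Ana free: 09:10-10:40, 12:45-19:50 (invert busy blocks within the working day).
Quinn free: 11:40-20:25, 21:05-22:00.
Jamal free: 08:45-21:05, 21:50-22:00.
Nikolai free: 11:05-22:00.
Ugo free: 10:05-21:20.
Rina free: 09:55-12:05, 12:10-21:25.
Sofia free: 12:45-15:55, 17:30-21:45.
Ana ∩ Quinn: 12:45-19:50.
Ana ∩ Quinn ∩ Jamal: 12:45-19:50.
Ana ∩ Quinn ∩ Jamal ∩ Nikolai: 12:45-19:50.
Ana ∩ Quinn ∩ Jamal ∩ Nikolai ∩ Ugo: 12:45-19:50.
Ana ∩ Quinn ∩ Jamal ∩ Nikolai ∩ Ugo ∩ Rina: 12:45-19:50.
Ana ∩ Quinn ∩ Jamal ∩ Nikolai ∩ Ugo ∩ Rina ∩ Sofia: 12:45-15:55, 17:30-19:50.
The first common window of at least 25 minutes is 12:45-15:55, so the earliest start is 12:45.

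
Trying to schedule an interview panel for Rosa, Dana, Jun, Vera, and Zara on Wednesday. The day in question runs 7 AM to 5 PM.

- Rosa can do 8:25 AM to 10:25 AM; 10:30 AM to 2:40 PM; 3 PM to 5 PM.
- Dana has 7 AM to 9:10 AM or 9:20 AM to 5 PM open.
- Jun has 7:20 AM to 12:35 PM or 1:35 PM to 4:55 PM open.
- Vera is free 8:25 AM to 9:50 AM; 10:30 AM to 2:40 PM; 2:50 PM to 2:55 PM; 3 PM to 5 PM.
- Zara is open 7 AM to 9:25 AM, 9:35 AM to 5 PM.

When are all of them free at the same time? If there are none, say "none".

08:25-09:10, 09:20-09:25, 09:35-09:50, 10:30-12:35, 13:35-14:40, 15:00-16:55

Rosa ∩ Dana: 08:25-09:10, 09:20-10:25, 10:30-14:40, 15:00-17:00.
Rosa ∩ Dana ∩ Jun: 08:25-09:10, 09:20-10:25, 10:30-12:35, 13:35-14:40, 15:00-16:55.
Rosa ∩ Dana ∩ Jun ∩ Vera: 08:25-09:10, 09:20-09:50, 10:30-12:35, 13:35-14:40, 15:00-16:55.
Rosa ∩ Dana ∩ Jun ∩ Vera ∩ Zara: 08:25-09:10, 09:20-09:25, 09:35-09:50, 10:30-12:35, 13:35-14:40, 15:00-16:55.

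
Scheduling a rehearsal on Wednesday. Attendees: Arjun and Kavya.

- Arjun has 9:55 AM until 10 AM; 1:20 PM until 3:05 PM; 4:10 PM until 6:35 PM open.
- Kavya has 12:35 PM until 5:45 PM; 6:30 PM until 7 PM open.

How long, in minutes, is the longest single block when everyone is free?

Arjun ∩ Kavya: 13:20-15:05, 16:10-17:45, 18:30-18:35.
So the common availability across everyone is 13:20-15:05, 16:10-17:45, 18:30-18:35.
The longest is 13:20-15:05 at 105 minutes.

105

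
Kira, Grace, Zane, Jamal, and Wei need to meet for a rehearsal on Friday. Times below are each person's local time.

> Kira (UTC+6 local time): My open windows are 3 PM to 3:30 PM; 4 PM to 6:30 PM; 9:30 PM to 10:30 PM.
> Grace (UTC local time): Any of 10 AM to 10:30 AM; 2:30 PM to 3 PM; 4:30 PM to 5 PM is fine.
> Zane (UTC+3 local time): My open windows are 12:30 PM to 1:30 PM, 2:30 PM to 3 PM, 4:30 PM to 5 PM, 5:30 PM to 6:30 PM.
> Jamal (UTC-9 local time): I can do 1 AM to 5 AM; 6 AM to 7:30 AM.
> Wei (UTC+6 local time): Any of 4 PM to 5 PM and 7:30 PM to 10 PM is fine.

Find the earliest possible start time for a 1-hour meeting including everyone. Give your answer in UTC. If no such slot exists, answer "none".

Kira in UTC: 09:00-09:30, 10:00-12:30, 15:30-16:30 (subtract 6h to convert from UTC+6).
Grace in UTC: 10:00-10:30, 14:30-15:00, 16:30-17:00.
Zane in UTC: 09:30-10:30, 11:30-12:00, 13:30-14:00, 14:30-15:30 (subtract 3h to convert from UTC+3).
Jamal in UTC: 10:00-14:00, 15:00-16:30 (add 9h to convert from UTC-9).
Wei in UTC: 10:00-11:00, 13:30-16:00 (subtract 6h to convert from UTC+6).
Kira ∩ Grace: 10:00-10:30.
Kira ∩ Grace ∩ Zane: 10:00-10:30.
Kira ∩ Grace ∩ Zane ∩ Jamal: 10:00-10:30.
Kira ∩ Grace ∩ Zane ∩ Jamal ∩ Wei: 10:00-10:30.
Those are the intersection windows.
No common window is at least 60 minutes long.

none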